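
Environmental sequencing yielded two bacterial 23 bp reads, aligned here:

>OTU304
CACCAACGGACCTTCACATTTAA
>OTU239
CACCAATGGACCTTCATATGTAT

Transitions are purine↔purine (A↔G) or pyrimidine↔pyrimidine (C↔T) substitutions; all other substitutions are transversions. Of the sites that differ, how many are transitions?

Mismatches occur at site 7 (C↔T, transition), site 17 (C↔T, transition), site 20 (T↔G, transversion), site 23 (A↔T, transversion).
Of the 4 differences, 2 transitions and 2 transversions, so the answer is 2.

2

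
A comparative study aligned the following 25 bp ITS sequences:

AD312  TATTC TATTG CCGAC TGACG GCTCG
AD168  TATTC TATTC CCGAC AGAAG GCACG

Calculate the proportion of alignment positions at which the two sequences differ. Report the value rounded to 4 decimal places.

0.1600

Mismatches occur at site 10 (G/C), site 16 (T/A), site 19 (C/A), site 23 (T/A).
There are 4 differences over 25 sites, so p = 4/25 = 0.1600.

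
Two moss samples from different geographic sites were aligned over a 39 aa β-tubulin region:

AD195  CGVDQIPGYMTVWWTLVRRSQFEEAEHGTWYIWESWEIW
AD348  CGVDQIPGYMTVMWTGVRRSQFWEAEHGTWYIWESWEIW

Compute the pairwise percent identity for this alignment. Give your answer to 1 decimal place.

92.3%

The sequences differ at positions 13 (W/M), 16 (L/G), 23 (E/W).
36 of the 39 sites match, so the percent identity is 36/39 × 100 = 92.3%.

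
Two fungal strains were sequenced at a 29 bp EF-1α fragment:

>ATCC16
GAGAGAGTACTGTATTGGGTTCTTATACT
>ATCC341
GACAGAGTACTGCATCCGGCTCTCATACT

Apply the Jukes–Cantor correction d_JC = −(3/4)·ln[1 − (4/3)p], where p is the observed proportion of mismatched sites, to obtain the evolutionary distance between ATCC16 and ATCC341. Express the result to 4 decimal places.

The sequences differ at positions 3 (G/C), 13 (T/C), 16 (T/C), 17 (G/C), 20 (T/C), 24 (T/C).
p = 6/29 = 0.206897.
d = −0.75 · ln(1 − (4/3)·0.206897) = −0.75 · ln(0.724137) = −0.75 · (-0.322775) = 0.2421.

0.2421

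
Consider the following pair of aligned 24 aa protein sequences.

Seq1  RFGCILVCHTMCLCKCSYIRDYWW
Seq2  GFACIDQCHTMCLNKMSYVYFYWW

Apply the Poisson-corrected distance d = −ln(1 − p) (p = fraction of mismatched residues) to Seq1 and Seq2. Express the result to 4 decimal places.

Mismatches occur at site 1 (R↔G), site 3 (G↔A), site 6 (L↔D), site 7 (V↔Q), site 14 (C↔N), site 16 (C↔M), site 19 (I↔V), site 20 (R↔Y), site 21 (D↔F).
p = 9/24 = 0.375000.
d = −ln(1 − 0.375000) = −ln(0.625000) = 0.4700.

0.4700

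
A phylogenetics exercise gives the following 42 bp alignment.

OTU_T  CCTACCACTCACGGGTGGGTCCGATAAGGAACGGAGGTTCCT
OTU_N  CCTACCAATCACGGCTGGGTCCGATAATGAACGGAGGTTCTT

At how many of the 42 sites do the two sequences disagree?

4

Mismatches occur at site 8 (C/A), site 15 (G/C), site 28 (G/T), site 41 (C/T).
That gives 4 mismatches out of 42 aligned sites, so the Hamming distance is 4.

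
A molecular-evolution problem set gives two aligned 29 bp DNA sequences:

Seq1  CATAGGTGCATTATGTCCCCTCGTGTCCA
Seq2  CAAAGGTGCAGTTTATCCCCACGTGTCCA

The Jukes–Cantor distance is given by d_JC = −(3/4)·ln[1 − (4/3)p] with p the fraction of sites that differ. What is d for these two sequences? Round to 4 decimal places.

0.1959

Differing sites — 3:T/A; 11:T/G; 13:A/T; 15:G/A; 21:T/A.
p = 5/29 = 0.172414.
d = −0.75 · ln(1 − (4/3)·0.172414) = −0.75 · ln(0.770115) = −0.75 · (-0.261215) = 0.1959.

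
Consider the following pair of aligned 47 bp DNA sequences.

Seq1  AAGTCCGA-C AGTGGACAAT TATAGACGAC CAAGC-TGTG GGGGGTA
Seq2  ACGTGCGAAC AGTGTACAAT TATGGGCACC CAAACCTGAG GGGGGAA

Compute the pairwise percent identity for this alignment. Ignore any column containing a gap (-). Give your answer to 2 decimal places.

77.78%

Excluding the 2 gap columns leaves 45 comparable sites.
The sequences differ at positions 2 (A/C), 5 (C/G), 15 (G/T), 24 (A/G), 26 (A/G), 28 (G/A), 29 (A/C), 34 (G/A), 39 (T/A), 46 (T/A).
35 of the 45 comparable sites match, so the percent identity is 35/45 × 100 = 77.78%.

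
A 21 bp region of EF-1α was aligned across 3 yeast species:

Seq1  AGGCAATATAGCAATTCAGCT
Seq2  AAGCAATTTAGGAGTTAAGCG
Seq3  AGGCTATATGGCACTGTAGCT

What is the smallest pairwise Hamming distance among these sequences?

Pairwise Hamming distances:
  Seq1 vs Seq2: 6
  Seq1 vs Seq3: 5
  Seq2 vs Seq3: 9
The smallest is 5, between Seq1 and Seq3.

5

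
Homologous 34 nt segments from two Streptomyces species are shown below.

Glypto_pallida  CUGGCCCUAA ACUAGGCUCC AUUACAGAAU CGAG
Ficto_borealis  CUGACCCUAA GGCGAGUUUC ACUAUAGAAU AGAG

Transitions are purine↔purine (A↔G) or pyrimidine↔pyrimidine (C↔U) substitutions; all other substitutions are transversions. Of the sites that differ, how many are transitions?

9

Differing sites — 4:G/A (Ti); 11:A/G (Ti); 12:C/G (Tv); 13:U/C (Ti); 14:A/G (Ti); 15:G/A (Ti); 17:C/U (Ti); 19:C/U (Ti); 22:U/C (Ti); 25:C/U (Ti); 31:C/A (Tv).
Of the 11 differences, 9 transitions and 2 transversions, so the answer is 9.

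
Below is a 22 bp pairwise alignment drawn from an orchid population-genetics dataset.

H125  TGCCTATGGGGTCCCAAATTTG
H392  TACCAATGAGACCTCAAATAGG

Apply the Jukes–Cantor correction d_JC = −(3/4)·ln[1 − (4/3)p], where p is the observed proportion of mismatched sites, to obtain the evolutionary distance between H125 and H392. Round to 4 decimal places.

0.4975

Differing sites — 2:G/A; 5:T/A; 9:G/A; 11:G/A; 12:T/C; 14:C/T; 20:T/A; 21:T/G.
p = 8/22 = 0.363636.
d = −0.75 · ln(1 − (4/3)·0.363636) = −0.75 · ln(0.515152) = −0.75 · (-0.663293) = 0.4975.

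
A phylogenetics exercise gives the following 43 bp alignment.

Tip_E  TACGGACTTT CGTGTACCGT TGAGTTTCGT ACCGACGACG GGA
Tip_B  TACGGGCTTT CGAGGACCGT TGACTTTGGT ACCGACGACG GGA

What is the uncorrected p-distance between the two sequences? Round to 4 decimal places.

0.1163

Mismatches occur at site 6 (A→G), site 13 (T→A), site 15 (T→G), site 24 (G→C), site 28 (C→G).
There are 5 differences over 43 sites, so p = 5/43 = 0.1163.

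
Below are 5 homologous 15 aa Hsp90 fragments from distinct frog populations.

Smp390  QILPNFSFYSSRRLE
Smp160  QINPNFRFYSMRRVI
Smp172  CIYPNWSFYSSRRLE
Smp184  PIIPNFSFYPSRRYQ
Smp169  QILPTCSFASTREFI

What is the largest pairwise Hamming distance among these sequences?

Pairwise Hamming distances:
  Smp390 vs Smp160: 5
  Smp390 vs Smp172: 3
  Smp390 vs Smp184: 5
  Smp390 vs Smp169: 7
  Smp160 vs Smp172: 7
  Smp160 vs Smp184: 7
  Smp160 vs Smp169: 8
  Smp172 vs Smp184: 6
  Smp172 vs Smp169: 9
  Smp184 vs Smp169: 10
The largest is 10, between Smp184 and Smp169.

10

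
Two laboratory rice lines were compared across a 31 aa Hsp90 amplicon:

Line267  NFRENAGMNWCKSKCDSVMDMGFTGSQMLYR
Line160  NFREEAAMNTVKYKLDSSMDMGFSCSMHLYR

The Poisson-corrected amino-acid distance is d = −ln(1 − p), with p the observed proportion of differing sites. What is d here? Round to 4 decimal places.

0.4383

Mismatches occur at site 5 (N→E), site 7 (G→A), site 10 (W→T), site 11 (C→V), site 13 (S→Y), site 15 (C→L), site 18 (V→S), site 24 (T→S), site 25 (G→C), site 27 (Q→M), site 28 (M→H).
p = 11/31 = 0.354839.
d = −ln(1 − 0.354839) = −ln(0.645161) = 0.4383.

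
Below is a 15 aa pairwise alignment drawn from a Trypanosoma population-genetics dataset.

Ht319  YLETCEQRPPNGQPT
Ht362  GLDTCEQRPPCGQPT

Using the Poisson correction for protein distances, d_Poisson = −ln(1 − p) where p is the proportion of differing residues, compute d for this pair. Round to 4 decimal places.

0.2231

Mismatches occur at site 1 (Y/G), site 3 (E/D), site 11 (N/C).
p = 3/15 = 0.200000.
d = −ln(1 − 0.200000) = −ln(0.800000) = 0.2231.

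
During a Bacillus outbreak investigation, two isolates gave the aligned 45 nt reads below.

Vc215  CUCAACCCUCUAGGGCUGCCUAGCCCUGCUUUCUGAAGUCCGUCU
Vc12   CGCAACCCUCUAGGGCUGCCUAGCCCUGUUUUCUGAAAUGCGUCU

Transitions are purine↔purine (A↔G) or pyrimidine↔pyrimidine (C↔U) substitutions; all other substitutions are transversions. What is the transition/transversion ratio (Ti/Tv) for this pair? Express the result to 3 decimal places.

1.000

The sequences differ at positions 2 (U/G, transversion), 29 (C/U, transition), 38 (G/A, transition), 40 (C/G, transversion).
Of the 4 differences, 2 transitions and 2 transversions, so Ti/Tv = 2/2 = 1.000.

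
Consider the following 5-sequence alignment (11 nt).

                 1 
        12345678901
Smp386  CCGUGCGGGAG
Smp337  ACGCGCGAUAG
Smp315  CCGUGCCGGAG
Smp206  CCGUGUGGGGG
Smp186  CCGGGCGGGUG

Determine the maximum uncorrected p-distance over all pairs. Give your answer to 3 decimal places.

Pairwise Hamming distances:
  Smp386 vs Smp337: 4
  Smp386 vs Smp315: 1
  Smp386 vs Smp206: 2
  Smp386 vs Smp186: 2
  Smp337 vs Smp315: 5
  Smp337 vs Smp206: 6
  Smp337 vs Smp186: 5
  Smp315 vs Smp206: 3
  Smp315 vs Smp186: 3
  Smp206 vs Smp186: 3
The largest is 6 mismatches, between Smp337 and Smp206; p = 6/11 = 0.545.

0.545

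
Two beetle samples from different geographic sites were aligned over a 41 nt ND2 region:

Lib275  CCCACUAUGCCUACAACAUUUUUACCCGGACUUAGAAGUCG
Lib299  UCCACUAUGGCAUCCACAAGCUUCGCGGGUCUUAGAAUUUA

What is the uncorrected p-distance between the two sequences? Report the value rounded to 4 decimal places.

Mismatches occur at site 1 (C/U), site 10 (C/G), site 12 (U/A), site 13 (A/U), site 15 (A/C), site 19 (U/A), site 20 (U/G), site 21 (U/C), site 24 (A/C), site 25 (C/G), site 27 (C/G), site 30 (A/U), site 38 (G/U), site 40 (C/U), site 41 (G/A).
There are 15 differences over 41 sites, so p = 15/41 = 0.3659.

0.3659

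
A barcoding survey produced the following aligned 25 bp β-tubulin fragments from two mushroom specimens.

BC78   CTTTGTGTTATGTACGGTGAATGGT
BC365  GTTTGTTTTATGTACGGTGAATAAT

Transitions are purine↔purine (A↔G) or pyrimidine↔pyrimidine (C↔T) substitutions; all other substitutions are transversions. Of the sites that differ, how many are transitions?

2

The sequences differ at positions 1 (C/G, transversion), 7 (G/T, transversion), 23 (G/A, transition), 24 (G/A, transition).
Of the 4 differences, 2 transitions and 2 transversions, so the answer is 2.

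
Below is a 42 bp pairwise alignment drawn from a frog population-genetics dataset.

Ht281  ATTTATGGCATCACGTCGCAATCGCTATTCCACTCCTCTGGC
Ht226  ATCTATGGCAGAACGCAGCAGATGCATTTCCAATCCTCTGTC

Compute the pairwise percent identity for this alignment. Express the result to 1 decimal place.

Mismatches occur at site 3 (T→C), site 11 (T→G), site 12 (C→A), site 16 (T→C), site 17 (C→A), site 21 (A→G), site 22 (T→A), site 23 (C→T), site 26 (T→A), site 27 (A→T), site 33 (C→A), site 41 (G→T).
30 of the 42 sites match, so the percent identity is 30/42 × 100 = 71.4%.

71.4%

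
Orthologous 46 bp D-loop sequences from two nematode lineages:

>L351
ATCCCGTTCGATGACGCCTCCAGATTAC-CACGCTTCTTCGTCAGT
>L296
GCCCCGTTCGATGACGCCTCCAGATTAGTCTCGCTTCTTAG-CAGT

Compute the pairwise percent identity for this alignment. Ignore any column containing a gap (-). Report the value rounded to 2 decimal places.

88.64%

Excluding the 2 gap columns leaves 44 comparable sites.
Mismatches occur at site 1 (A/G), site 2 (T/C), site 28 (C/G), site 31 (A/T), site 40 (C/A).
39 of the 44 comparable sites match, so the percent identity is 39/44 × 100 = 88.64%.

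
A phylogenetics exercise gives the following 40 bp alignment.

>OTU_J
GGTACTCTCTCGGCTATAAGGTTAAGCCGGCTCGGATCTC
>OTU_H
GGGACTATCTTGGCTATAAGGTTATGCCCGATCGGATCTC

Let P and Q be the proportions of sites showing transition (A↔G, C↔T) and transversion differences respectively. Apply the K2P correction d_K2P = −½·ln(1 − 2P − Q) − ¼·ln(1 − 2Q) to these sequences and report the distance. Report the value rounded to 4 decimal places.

0.1681

Mismatches occur at site 3 (T/G, transversion), site 7 (C/A, transversion), site 11 (C/T, transition), site 25 (A/T, transversion), site 29 (G/C, transversion), site 31 (C/A, transversion).
Of the 6 differences, 1 transition and 5 transversions over 40 sites: P = 1/40 = 0.025000, Q = 5/40 = 0.125000.
d = −0.5·ln(0.825000) − 0.25·ln(0.750000) = −0.5·(-0.192372) − 0.25·(-0.287682) = 0.1681.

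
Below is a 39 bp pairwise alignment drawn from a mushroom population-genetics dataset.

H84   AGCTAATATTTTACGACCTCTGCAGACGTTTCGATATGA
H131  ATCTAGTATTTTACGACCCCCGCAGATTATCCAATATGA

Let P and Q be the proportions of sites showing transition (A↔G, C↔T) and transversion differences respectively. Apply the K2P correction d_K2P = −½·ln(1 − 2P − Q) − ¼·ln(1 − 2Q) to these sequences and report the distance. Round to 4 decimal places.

0.2845

Mismatches occur at site 2 (G↔T, transversion), site 6 (A↔G, transition), site 19 (T↔C, transition), site 21 (T↔C, transition), site 27 (C↔T, transition), site 28 (G↔T, transversion), site 29 (T↔A, transversion), site 31 (T↔C, transition), site 33 (G↔A, transition).
Of the 9 differences, 6 transitions and 3 transversions over 39 sites: P = 6/39 = 0.153846, Q = 3/39 = 0.076923.
d = −0.5·ln(0.615385) − 0.25·ln(0.846154) = −0.5·(-0.485507) − 0.25·(-0.167054) = 0.2845.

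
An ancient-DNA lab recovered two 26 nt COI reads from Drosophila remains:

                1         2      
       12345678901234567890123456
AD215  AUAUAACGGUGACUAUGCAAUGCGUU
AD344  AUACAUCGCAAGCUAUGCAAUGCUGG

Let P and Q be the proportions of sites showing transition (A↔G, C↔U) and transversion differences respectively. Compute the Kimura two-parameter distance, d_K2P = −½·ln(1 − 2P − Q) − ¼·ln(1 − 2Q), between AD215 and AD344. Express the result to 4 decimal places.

The sequences differ at positions 4 (U/C, transition), 6 (A/U, transversion), 9 (G/C, transversion), 10 (U/A, transversion), 11 (G/A, transition), 12 (A/G, transition), 24 (G/U, transversion), 25 (U/G, transversion), 26 (U/G, transversion).
Of the 9 differences, 3 transitions and 6 transversions over 26 sites: P = 3/26 = 0.115385, Q = 6/26 = 0.230769.
d = −0.5·ln(0.538461) − 0.25·ln(0.538462) = −0.5·(-0.619040) − 0.25·(-0.619038) = 0.4643.

0.4643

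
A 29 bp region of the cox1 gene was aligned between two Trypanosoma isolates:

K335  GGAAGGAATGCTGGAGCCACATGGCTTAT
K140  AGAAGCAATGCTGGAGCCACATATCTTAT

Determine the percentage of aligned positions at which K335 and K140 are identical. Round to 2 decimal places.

The sequences differ at positions 1 (G/A), 6 (G/C), 23 (G/A), 24 (G/T).
25 of the 29 sites match, so the percent identity is 25/29 × 100 = 86.21%.

86.21%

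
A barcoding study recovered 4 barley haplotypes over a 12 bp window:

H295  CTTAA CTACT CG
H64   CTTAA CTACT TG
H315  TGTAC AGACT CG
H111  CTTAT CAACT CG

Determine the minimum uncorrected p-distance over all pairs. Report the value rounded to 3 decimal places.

Pairwise Hamming distances:
  H295 vs H64: 1
  H295 vs H315: 5
  H295 vs H111: 2
  H64 vs H315: 6
  H64 vs H111: 3
  H315 vs H111: 5
The smallest is 1 mismatch, between H295 and H64; p = 1/12 = 0.083.

0.083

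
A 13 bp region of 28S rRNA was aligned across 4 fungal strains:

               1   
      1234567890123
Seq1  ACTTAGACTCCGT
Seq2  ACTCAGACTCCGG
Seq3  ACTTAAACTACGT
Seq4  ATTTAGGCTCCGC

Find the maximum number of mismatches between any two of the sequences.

5

Pairwise Hamming distances:
  Seq1 vs Seq2: 2
  Seq1 vs Seq3: 2
  Seq1 vs Seq4: 3
  Seq2 vs Seq3: 4
  Seq2 vs Seq4: 4
  Seq3 vs Seq4: 5
The largest is 5, between Seq3 and Seq4.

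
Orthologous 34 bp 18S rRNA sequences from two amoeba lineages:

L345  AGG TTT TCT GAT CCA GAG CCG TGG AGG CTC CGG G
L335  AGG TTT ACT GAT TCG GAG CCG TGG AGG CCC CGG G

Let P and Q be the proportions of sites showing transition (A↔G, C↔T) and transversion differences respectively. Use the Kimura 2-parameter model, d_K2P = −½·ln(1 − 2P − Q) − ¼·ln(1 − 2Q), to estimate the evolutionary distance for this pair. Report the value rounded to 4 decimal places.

Differing sites — 7:T/A (Tv); 13:C/T (Ti); 15:A/G (Ti); 29:T/C (Ti).
Of the 4 differences, 3 transitions and 1 transversion over 34 sites: P = 3/34 = 0.088235, Q = 1/34 = 0.029412.
d = −0.5·ln(0.794118) − 0.25·ln(0.941176) = −0.5·(-0.230523) − 0.25·(-0.060625) = 0.1304.

0.1304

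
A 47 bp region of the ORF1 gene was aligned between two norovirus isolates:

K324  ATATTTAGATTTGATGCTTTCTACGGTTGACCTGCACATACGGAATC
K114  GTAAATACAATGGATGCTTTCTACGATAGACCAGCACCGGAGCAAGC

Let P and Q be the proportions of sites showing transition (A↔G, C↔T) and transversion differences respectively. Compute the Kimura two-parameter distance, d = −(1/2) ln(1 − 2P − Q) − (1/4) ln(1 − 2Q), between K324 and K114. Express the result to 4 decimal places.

0.4201

Differing sites — 1:A/G (Ti); 4:T/A (Tv); 5:T/A (Tv); 8:G/C (Tv); 10:T/A (Tv); 12:T/G (Tv); 26:G/A (Ti); 28:T/A (Tv); 33:T/A (Tv); 38:A/C (Tv); 39:T/G (Tv); 40:A/G (Ti); 41:C/A (Tv); 43:G/C (Tv); 46:T/G (Tv).
Of the 15 differences, 3 transitions and 12 transversions over 47 sites: P = 3/47 = 0.063830, Q = 12/47 = 0.255319.
d = −0.5·ln(0.617021) − 0.25·ln(0.489362) = −0.5·(-0.482852) − 0.25·(-0.714653) = 0.4201.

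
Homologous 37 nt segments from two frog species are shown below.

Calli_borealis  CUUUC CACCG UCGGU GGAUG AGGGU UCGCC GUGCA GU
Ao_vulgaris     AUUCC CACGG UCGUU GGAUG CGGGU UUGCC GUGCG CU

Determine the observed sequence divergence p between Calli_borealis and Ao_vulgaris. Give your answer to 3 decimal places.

Mismatches occur at site 1 (C/A), site 4 (U/C), site 9 (C/G), site 14 (G/U), site 21 (A/C), site 27 (C/U), site 35 (A/G), site 36 (G/C).
There are 8 differences over 37 sites, so p = 8/37 = 0.216.

0.216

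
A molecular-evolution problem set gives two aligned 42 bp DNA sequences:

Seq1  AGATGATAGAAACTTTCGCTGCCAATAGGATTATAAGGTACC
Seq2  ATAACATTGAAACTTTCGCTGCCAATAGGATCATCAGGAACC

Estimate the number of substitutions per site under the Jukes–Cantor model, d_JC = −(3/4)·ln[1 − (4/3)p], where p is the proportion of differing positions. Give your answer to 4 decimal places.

0.1885

The sequences differ at positions 2 (G/T), 4 (T/A), 5 (G/C), 8 (A/T), 32 (T/C), 35 (A/C), 39 (T/A).
p = 7/42 = 0.166667.
d = −0.75 · ln(1 − (4/3)·0.166667) = −0.75 · ln(0.777777) = −0.75 · (-0.251315) = 0.1885.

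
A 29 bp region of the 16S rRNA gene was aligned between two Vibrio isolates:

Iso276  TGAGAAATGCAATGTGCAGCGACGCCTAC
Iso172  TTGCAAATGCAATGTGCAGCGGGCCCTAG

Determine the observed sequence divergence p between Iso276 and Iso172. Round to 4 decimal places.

Mismatches occur at site 2 (G↔T), site 3 (A↔G), site 4 (G↔C), site 22 (A↔G), site 23 (C↔G), site 24 (G↔C), site 29 (C↔G).
There are 7 differences over 29 sites, so p = 7/29 = 0.2414.

0.2414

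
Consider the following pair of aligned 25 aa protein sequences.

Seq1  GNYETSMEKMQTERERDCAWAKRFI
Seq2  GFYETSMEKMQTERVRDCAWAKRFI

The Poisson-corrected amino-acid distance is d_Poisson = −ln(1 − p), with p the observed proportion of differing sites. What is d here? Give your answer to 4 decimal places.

0.0834

The sequences differ at positions 2 (N/F), 15 (E/V).
p = 2/25 = 0.080000.
d = −ln(1 − 0.080000) = −ln(0.920000) = 0.0834.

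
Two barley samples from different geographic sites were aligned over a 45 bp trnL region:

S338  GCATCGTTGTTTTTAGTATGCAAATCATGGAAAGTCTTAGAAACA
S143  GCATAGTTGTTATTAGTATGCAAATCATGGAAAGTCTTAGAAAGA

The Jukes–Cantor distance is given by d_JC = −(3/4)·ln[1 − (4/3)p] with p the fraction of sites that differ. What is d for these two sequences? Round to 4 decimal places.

0.0698

Differing sites — 5:C/A; 12:T/A; 44:C/G.
p = 3/45 = 0.066667.
d = −0.75 · ln(1 − (4/3)·0.066667) = −0.75 · ln(0.911111) = −0.75 · (-0.093091) = 0.0698.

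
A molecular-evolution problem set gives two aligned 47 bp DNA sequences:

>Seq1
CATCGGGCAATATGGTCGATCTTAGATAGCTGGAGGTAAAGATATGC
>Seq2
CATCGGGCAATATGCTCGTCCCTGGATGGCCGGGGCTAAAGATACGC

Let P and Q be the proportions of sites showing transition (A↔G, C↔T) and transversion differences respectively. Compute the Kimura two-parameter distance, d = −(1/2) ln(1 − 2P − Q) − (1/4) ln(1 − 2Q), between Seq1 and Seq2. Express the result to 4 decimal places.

0.2586

The sequences differ at positions 15 (G/C, transversion), 19 (A/T, transversion), 20 (T/C, transition), 22 (T/C, transition), 24 (A/G, transition), 28 (A/G, transition), 31 (T/C, transition), 34 (A/G, transition), 36 (G/C, transversion), 45 (T/C, transition).
Of the 10 differences, 7 transitions and 3 transversions over 47 sites: P = 7/47 = 0.148936, Q = 3/47 = 0.063830.
d = −0.5·ln(0.638298) − 0.25·ln(0.872340) = −0.5·(-0.448950) − 0.25·(-0.136576) = 0.2586.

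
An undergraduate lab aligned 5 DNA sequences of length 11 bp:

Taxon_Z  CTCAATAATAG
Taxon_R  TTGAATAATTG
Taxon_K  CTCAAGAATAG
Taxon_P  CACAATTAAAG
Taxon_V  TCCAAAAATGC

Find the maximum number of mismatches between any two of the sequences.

7

Pairwise Hamming distances:
  Taxon_Z vs Taxon_R: 3
  Taxon_Z vs Taxon_K: 1
  Taxon_Z vs Taxon_P: 3
  Taxon_Z vs Taxon_V: 5
  Taxon_R vs Taxon_K: 4
  Taxon_R vs Taxon_P: 6
  Taxon_R vs Taxon_V: 5
  Taxon_K vs Taxon_P: 4
  Taxon_K vs Taxon_V: 5
  Taxon_P vs Taxon_V: 7
The largest is 7, between Taxon_P and Taxon_V.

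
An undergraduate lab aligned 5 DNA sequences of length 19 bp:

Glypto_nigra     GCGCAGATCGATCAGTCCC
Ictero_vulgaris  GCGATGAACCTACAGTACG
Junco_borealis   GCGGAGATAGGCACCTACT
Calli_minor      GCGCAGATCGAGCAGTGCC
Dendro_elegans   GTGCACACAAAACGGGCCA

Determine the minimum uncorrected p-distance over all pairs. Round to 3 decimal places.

0.105

Pairwise Hamming distances:
  Glypto_nigra vs Ictero_vulgaris: 8
  Glypto_nigra vs Junco_borealis: 9
  Glypto_nigra vs Calli_minor: 2
  Glypto_nigra vs Dendro_elegans: 9
  Ictero_vulgaris vs Junco_borealis: 11
  Ictero_vulgaris vs Calli_minor: 8
  Ictero_vulgaris vs Dendro_elegans: 12
  Junco_borealis vs Calli_minor: 9
  Junco_borealis vs Dendro_elegans: 13
  Calli_minor vs Dendro_elegans: 10
The smallest is 2 mismatches, between Glypto_nigra and Calli_minor; p = 2/19 = 0.105.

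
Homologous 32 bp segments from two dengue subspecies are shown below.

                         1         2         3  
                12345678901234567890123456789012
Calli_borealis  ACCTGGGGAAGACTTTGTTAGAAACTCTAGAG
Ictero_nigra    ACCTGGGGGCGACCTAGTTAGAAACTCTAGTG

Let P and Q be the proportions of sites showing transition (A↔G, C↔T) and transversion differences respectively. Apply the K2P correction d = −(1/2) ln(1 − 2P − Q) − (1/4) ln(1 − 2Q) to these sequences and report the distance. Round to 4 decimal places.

Differing sites — 9:A/G (Ti); 10:A/C (Tv); 14:T/C (Ti); 16:T/A (Tv); 31:A/T (Tv).
Of the 5 differences, 2 transitions and 3 transversions over 32 sites: P = 2/32 = 0.062500, Q = 3/32 = 0.093750.
d = −0.5·ln(0.781250) − 0.25·ln(0.812500) = −0.5·(-0.246860) − 0.25·(-0.207639) = 0.1753.

0.1753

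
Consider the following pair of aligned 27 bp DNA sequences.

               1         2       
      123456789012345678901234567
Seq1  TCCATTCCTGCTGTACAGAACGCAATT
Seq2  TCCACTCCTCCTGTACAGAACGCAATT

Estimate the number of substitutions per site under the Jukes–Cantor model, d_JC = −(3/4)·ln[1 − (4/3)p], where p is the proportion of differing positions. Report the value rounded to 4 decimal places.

Mismatches occur at site 5 (T↔C), site 10 (G↔C).
p = 2/27 = 0.074074.
d = −0.75 · ln(1 − (4/3)·0.074074) = −0.75 · ln(0.901235) = −0.75 · (-0.103989) = 0.0780.

0.0780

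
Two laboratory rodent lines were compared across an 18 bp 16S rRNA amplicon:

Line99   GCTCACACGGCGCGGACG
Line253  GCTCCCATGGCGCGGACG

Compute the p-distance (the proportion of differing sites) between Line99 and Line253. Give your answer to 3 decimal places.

Differing sites — 5:A/C; 8:C/T.
There are 2 differences over 18 sites, so p = 2/18 = 0.111.

0.111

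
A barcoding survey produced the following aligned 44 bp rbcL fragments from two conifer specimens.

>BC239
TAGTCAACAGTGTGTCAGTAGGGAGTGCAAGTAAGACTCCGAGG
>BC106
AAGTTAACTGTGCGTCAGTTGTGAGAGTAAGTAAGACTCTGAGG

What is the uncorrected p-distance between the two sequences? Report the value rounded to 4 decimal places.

The sequences differ at positions 1 (T/A), 5 (C/T), 9 (A/T), 13 (T/C), 20 (A/T), 22 (G/T), 26 (T/A), 28 (C/T), 40 (C/T).
There are 9 differences over 44 sites, so p = 9/44 = 0.2045.

0.2045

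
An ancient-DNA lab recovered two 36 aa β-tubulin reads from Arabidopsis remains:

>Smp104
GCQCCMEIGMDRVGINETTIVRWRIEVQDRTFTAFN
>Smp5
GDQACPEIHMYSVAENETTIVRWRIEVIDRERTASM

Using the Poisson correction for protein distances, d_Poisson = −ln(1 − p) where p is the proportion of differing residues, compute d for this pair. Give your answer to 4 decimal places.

0.4480

Differing sites — 2:C/D; 4:C/A; 6:M/P; 9:G/H; 11:D/Y; 12:R/S; 14:G/A; 15:I/E; 28:Q/I; 31:T/E; 32:F/R; 35:F/S; 36:N/M.
p = 13/36 = 0.361111.
d = −ln(1 − 0.361111) = −ln(0.638889) = 0.4480.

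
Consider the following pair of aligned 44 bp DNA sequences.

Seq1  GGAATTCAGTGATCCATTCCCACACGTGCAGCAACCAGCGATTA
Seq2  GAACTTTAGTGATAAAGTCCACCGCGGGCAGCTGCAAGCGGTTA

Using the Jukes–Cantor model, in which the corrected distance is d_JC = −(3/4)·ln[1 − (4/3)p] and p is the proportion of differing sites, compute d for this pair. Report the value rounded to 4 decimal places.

Mismatches occur at site 2 (G→A), site 4 (A→C), site 7 (C→T), site 14 (C→A), site 15 (C→A), site 17 (T→G), site 21 (C→A), site 22 (A→C), site 24 (A→G), site 27 (T→G), site 33 (A→T), site 34 (A→G), site 36 (C→A), site 41 (A→G).
p = 14/44 = 0.318182.
d = −0.75 · ln(1 − (4/3)·0.318182) = −0.75 · ln(0.575757) = −0.75 · (-0.552070) = 0.4141.

0.4141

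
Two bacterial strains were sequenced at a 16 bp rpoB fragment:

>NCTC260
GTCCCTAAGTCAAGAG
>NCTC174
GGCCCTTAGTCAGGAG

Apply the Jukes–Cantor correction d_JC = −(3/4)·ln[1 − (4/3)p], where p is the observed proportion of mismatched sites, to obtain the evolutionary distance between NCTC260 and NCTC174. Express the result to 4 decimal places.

0.2158

The sequences differ at positions 2 (T/G), 7 (A/T), 13 (A/G).
p = 3/16 = 0.187500.
d = −0.75 · ln(1 − (4/3)·0.187500) = −0.75 · ln(0.750000) = −0.75 · (-0.287682) = 0.2158.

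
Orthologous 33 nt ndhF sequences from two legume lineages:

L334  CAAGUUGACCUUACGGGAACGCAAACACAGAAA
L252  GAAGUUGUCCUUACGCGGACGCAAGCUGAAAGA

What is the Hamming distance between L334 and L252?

9

The sequences differ at positions 1 (C/G), 8 (A/U), 16 (G/C), 18 (A/G), 25 (A/G), 27 (A/U), 28 (C/G), 30 (G/A), 32 (A/G).
That gives 9 mismatches out of 33 aligned sites, so the Hamming distance is 9.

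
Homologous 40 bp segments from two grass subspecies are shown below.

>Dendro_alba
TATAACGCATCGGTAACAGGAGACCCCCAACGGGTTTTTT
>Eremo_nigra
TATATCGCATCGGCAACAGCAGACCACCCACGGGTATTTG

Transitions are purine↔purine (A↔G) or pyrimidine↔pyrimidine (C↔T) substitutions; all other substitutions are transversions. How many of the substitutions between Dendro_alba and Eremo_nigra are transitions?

The sequences differ at positions 5 (A/T, transversion), 14 (T/C, transition), 20 (G/C, transversion), 26 (C/A, transversion), 29 (A/C, transversion), 36 (T/A, transversion), 40 (T/G, transversion).
Of the 7 differences, 1 transition and 6 transversions, so the answer is 1.

1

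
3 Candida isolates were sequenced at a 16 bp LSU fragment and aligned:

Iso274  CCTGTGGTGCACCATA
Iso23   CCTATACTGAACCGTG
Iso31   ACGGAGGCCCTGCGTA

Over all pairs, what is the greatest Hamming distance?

12

Pairwise Hamming distances:
  Iso274 vs Iso23: 6
  Iso274 vs Iso31: 8
  Iso23 vs Iso31: 12
The largest is 12, between Iso23 and Iso31.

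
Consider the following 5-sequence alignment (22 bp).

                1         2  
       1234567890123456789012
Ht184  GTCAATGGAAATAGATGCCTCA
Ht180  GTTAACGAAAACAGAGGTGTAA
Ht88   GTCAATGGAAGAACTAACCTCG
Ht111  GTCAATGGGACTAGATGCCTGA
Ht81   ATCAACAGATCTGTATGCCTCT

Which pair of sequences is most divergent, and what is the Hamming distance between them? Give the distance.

14

Pairwise Hamming distances:
  Ht184 vs Ht180: 8
  Ht184 vs Ht88: 7
  Ht184 vs Ht111: 3
  Ht184 vs Ht81: 8
  Ht180 vs Ht88: 13
  Ht180 vs Ht111: 10
  Ht180 vs Ht81: 14
  Ht88 vs Ht111: 9
  Ht88 vs Ht81: 12
  Ht111 vs Ht81: 9
The largest is 14, between Ht180 and Ht81.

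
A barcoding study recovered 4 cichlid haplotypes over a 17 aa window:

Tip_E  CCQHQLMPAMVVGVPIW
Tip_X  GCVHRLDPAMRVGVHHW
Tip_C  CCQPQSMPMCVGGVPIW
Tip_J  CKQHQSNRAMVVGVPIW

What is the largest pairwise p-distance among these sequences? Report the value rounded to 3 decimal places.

0.706

Pairwise Hamming distances:
  Tip_E vs Tip_X: 7
  Tip_E vs Tip_C: 5
  Tip_E vs Tip_J: 4
  Tip_X vs Tip_C: 12
  Tip_X vs Tip_J: 10
  Tip_C vs Tip_J: 7
The largest is 12 mismatches, between Tip_X and Tip_C; p = 12/17 = 0.706.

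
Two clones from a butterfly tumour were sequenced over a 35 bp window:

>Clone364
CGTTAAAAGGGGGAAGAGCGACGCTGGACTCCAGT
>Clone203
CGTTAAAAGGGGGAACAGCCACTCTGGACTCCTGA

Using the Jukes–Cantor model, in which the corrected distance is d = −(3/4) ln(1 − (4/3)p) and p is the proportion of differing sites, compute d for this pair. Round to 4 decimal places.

0.1585

The sequences differ at positions 16 (G/C), 20 (G/C), 23 (G/T), 33 (A/T), 35 (T/A).
p = 5/35 = 0.142857.
d = −0.75 · ln(1 − (4/3)·0.142857) = −0.75 · ln(0.809524) = −0.75 · (-0.211309) = 0.1585.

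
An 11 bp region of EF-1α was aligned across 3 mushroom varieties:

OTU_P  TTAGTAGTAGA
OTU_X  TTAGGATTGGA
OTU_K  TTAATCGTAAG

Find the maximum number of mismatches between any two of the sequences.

Pairwise Hamming distances:
  OTU_P vs OTU_X: 3
  OTU_P vs OTU_K: 4
  OTU_X vs OTU_K: 7
The largest is 7, between OTU_X and OTU_K.

7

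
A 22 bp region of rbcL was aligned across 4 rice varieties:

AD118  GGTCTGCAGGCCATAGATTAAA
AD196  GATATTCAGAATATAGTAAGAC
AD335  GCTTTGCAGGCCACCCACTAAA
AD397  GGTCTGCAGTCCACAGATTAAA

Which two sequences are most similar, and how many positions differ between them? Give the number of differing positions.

2

Pairwise Hamming distances:
  AD118 vs AD196: 11
  AD118 vs AD335: 6
  AD118 vs AD397: 2
  AD196 vs AD335: 14
  AD196 vs AD397: 12
  AD335 vs AD397: 6
The smallest is 2, between AD118 and AD397.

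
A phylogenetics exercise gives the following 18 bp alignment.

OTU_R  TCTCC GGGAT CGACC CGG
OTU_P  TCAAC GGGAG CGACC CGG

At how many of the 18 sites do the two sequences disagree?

3

Mismatches occur at site 3 (T/A), site 4 (C/A), site 10 (T/G).
That gives 3 mismatches out of 18 aligned sites, so the Hamming distance is 3.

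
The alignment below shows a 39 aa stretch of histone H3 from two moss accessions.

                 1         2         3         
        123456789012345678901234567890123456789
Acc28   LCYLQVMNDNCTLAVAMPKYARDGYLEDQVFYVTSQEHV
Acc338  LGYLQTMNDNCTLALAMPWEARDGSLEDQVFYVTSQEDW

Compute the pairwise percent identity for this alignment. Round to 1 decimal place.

The sequences differ at positions 2 (C/G), 6 (V/T), 15 (V/L), 19 (K/W), 20 (Y/E), 25 (Y/S), 38 (H/D), 39 (V/W).
31 of the 39 sites match, so the percent identity is 31/39 × 100 = 79.5%.

79.5%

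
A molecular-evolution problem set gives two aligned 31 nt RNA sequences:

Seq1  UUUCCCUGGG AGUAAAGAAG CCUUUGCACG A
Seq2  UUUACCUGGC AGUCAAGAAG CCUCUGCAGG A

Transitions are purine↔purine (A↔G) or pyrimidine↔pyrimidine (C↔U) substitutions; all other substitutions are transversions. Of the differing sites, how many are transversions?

Mismatches occur at site 4 (C↔A, transversion), site 10 (G↔C, transversion), site 14 (A↔C, transversion), site 24 (U↔C, transition), site 29 (C↔G, transversion).
Of the 5 differences, 1 transition and 4 transversions, so the answer is 4.

4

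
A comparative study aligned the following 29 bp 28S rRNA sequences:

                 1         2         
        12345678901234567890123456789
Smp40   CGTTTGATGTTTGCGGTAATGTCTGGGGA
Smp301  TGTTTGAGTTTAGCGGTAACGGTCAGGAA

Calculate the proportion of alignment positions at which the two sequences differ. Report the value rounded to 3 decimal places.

Mismatches occur at site 1 (C/T), site 8 (T/G), site 9 (G/T), site 12 (T/A), site 20 (T/C), site 22 (T/G), site 23 (C/T), site 24 (T/C), site 25 (G/A), site 28 (G/A).
There are 10 differences over 29 sites, so p = 10/29 = 0.345.

0.345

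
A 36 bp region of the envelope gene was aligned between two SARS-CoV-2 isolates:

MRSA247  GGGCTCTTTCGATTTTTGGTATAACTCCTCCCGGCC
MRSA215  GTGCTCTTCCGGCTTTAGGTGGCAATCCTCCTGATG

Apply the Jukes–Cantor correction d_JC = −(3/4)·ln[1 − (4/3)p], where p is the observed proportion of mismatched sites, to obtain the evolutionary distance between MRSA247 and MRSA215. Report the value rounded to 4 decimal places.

The sequences differ at positions 2 (G/T), 9 (T/C), 12 (A/G), 13 (T/C), 17 (T/A), 21 (A/G), 22 (T/G), 23 (A/C), 25 (C/A), 32 (C/T), 34 (G/A), 35 (C/T), 36 (C/G).
p = 13/36 = 0.361111.
d = −0.75 · ln(1 − (4/3)·0.361111) = −0.75 · ln(0.518519) = −0.75 · (-0.656779) = 0.4926.

0.4926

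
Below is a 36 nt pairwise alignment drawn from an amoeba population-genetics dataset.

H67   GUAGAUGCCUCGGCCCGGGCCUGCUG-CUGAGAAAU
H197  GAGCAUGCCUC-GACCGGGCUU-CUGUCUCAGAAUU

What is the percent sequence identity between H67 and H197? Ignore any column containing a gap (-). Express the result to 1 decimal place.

Excluding the 3 gap columns leaves 33 comparable sites.
The sequences differ at positions 2 (U/A), 3 (A/G), 4 (G/C), 14 (C/A), 21 (C/U), 30 (G/C), 35 (A/U).
26 of the 33 comparable sites match, so the percent identity is 26/33 × 100 = 78.8%.

78.8%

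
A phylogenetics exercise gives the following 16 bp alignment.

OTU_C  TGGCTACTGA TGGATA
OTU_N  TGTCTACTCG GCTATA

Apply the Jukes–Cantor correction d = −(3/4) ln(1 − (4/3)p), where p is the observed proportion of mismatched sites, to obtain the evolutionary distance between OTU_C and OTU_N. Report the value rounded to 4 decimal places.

0.5199

Differing sites — 3:G/T; 9:G/C; 10:A/G; 11:T/G; 12:G/C; 13:G/T.
p = 6/16 = 0.375000.
d = −0.75 · ln(1 − (4/3)·0.375000) = −0.75 · ln(0.500000) = −0.75 · (-0.693147) = 0.5199.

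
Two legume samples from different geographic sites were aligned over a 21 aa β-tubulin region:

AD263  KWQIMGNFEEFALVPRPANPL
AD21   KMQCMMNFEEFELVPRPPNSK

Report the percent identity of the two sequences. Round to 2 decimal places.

66.67%

The sequences differ at positions 2 (W/M), 4 (I/C), 6 (G/M), 12 (A/E), 18 (A/P), 20 (P/S), 21 (L/K).
14 of the 21 sites match, so the percent identity is 14/21 × 100 = 66.67%.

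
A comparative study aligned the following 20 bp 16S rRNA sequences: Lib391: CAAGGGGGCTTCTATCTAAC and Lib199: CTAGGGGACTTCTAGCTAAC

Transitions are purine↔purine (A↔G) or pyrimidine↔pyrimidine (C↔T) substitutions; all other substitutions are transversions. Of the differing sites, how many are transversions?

2

Differing sites — 2:A/T (Tv); 8:G/A (Ti); 15:T/G (Tv).
Of the 3 differences, 1 transition and 2 transversions, so the answer is 2.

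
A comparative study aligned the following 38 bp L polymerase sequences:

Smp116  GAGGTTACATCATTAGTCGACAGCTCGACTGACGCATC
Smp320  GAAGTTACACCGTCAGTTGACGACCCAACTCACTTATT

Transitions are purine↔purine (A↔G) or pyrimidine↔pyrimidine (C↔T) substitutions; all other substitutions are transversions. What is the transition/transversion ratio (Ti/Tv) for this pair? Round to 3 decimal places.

5.500

Differing sites — 3:G/A (Ti); 10:T/C (Ti); 12:A/G (Ti); 14:T/C (Ti); 18:C/T (Ti); 22:A/G (Ti); 23:G/A (Ti); 25:T/C (Ti); 27:G/A (Ti); 31:G/C (Tv); 34:G/T (Tv); 35:C/T (Ti); 38:C/T (Ti).
Of the 13 differences, 11 transitions and 2 transversions, so Ti/Tv = 11/2 = 5.500.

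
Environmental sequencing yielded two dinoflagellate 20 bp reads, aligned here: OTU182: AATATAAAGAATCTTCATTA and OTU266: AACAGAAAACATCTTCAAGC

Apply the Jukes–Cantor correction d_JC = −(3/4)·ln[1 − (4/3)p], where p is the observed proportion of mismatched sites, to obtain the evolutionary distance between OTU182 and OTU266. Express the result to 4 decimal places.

Differing sites — 3:T/C; 5:T/G; 9:G/A; 10:A/C; 18:T/A; 19:T/G; 20:A/C.
p = 7/20 = 0.350000.
d = −0.75 · ln(1 − (4/3)·0.350000) = −0.75 · ln(0.533333) = −0.75 · (-0.628609) = 0.4715.

0.4715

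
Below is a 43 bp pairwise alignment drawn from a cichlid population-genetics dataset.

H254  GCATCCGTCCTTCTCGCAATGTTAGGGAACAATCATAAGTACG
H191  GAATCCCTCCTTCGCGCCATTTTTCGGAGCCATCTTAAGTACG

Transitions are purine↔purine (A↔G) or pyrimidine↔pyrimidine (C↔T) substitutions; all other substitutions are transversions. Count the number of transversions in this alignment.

Mismatches occur at site 2 (C→A, transversion), site 7 (G→C, transversion), site 14 (T→G, transversion), site 18 (A→C, transversion), site 21 (G→T, transversion), site 24 (A→T, transversion), site 25 (G→C, transversion), site 29 (A→G, transition), site 31 (A→C, transversion), site 35 (A→T, transversion).
Of the 10 differences, 1 transition and 9 transversions, so the answer is 9.

9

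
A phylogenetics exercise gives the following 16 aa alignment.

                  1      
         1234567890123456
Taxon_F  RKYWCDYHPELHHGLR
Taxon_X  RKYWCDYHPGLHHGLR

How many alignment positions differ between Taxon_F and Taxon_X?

1

The sequences differ at position 10 (E/G).
That gives 1 mismatch out of 16 aligned sites, so the Hamming distance is 1.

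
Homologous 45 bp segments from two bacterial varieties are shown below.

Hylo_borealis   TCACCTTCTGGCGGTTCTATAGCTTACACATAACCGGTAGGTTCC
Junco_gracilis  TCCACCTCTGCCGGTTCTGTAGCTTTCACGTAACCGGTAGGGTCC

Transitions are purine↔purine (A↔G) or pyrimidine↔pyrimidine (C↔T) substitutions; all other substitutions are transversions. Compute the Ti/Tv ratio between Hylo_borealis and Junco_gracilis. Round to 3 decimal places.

0.600

Mismatches occur at site 3 (A/C, transversion), site 4 (C/A, transversion), site 6 (T/C, transition), site 11 (G/C, transversion), site 19 (A/G, transition), site 26 (A/T, transversion), site 30 (A/G, transition), site 42 (T/G, transversion).
Of the 8 differences, 3 transitions and 5 transversions, so Ti/Tv = 3/5 = 0.600.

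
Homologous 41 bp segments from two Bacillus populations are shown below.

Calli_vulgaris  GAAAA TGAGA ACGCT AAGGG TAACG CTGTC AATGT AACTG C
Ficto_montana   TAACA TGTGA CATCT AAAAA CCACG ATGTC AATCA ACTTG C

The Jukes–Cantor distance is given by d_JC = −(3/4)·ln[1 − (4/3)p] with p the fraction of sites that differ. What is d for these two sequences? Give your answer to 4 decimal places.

The sequences differ at positions 1 (G/T), 4 (A/C), 8 (A/T), 11 (A/C), 12 (C/A), 13 (G/T), 18 (G/A), 19 (G/A), 20 (G/A), 21 (T/C), 22 (A/C), 26 (C/A), 34 (G/C), 35 (T/A), 37 (A/C), 38 (C/T).
p = 16/41 = 0.390244.
d = −0.75 · ln(1 − (4/3)·0.390244) = −0.75 · ln(0.479675) = −0.75 · (-0.734646) = 0.5510.

0.5510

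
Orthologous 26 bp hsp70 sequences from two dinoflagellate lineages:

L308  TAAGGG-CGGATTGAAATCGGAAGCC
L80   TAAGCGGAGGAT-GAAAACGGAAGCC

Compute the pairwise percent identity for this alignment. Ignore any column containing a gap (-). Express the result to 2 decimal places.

87.50%

Excluding the 2 gap columns leaves 24 comparable sites.
The sequences differ at positions 5 (G/C), 8 (C/A), 18 (T/A).
21 of the 24 comparable sites match, so the percent identity is 21/24 × 100 = 87.50%.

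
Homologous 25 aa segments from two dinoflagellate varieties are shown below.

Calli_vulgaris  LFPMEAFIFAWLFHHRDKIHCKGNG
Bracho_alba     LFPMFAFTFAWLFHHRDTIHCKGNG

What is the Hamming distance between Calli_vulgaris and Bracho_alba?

Mismatches occur at site 5 (E/F), site 8 (I/T), site 18 (K/T).
That gives 3 mismatches out of 25 aligned sites, so the Hamming distance is 3.

3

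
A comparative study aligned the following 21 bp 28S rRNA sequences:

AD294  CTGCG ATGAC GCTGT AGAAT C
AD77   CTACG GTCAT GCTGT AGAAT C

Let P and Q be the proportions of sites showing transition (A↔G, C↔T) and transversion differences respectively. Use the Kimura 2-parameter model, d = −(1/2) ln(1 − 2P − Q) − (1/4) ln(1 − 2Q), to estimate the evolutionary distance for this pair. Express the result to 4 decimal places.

The sequences differ at positions 3 (G/A, transition), 6 (A/G, transition), 8 (G/C, transversion), 10 (C/T, transition).
Of the 4 differences, 3 transitions and 1 transversion over 21 sites: P = 3/21 = 0.142857, Q = 1/21 = 0.047619.
d = −0.5·ln(0.666667) − 0.25·ln(0.904762) = −0.5·(-0.405465) − 0.25·(-0.100083) = 0.2278.

0.2278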